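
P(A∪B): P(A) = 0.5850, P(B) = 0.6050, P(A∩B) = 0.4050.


P(A∪B) = 0.5850 + 0.6050 - 0.4050
= 1.1900 - 0.4050
= 0.7850

P(A∪B) = 0.7850


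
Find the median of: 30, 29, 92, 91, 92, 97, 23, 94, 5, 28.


Sorted: 5, 23, 28, 29, 30, 91, 92, 92, 94, 97
n = 10 (even)
Middle values: 30 and 91
Median = (30+91)/2 = 60.5000

Median = 60.5000


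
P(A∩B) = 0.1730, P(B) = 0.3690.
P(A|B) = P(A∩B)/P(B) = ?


P(A|B) = 0.1730/0.3690 = 0.4688

P(A|B) = 0.4688


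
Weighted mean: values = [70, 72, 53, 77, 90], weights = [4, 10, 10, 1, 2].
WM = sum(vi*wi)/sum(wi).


Numerator = 70*4 + 72*10 + 53*10 + 77*1 + 90*2 = 1787
Denominator = 4 + 10 + 10 + 1 + 2 = 27
WM = 1787/27 = 66.1852

WM = 66.1852


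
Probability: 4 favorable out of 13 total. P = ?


P = 4/13 = 0.3077

P = 0.3077


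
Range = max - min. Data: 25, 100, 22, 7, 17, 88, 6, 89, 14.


Max = 100, Min = 6
Range = 100 - 6 = 94

Range = 94


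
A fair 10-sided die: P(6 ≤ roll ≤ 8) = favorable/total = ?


Favorable outcomes (6 ≤ roll ≤ 8): 3
Total outcomes = 10
P = 3/10 = 0.3000

P = 0.3000


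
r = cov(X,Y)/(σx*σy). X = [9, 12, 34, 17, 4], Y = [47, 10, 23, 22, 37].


Mean X = 15.2000, Mean Y = 27.8000
SD X = 10.303397, SD Y = 12.859238
Cov = -53.160000
r = -53.160000/(10.303397*12.859238) = -0.4012

r = -0.4012


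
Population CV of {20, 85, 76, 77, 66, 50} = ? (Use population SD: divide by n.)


Mean = 62.3333
SD = 21.8835
CV = (21.8835/62.3333)*100 = 35.1073%

CV = 35.1073%


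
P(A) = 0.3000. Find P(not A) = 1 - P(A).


P(not A) = 1 - 0.3000 = 0.7000

P(not A) = 0.7000


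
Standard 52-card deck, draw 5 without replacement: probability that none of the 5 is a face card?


P(no face cards) = (40/52) × (39/51) × (38/50) × (37/49) × (36/48)
= 0.2532

P = 0.2532


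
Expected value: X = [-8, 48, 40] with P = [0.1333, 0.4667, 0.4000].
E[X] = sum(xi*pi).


E[X] = -8*0.1333 + 48*0.4667 + 40*0.4000
= -1.0664 + 22.4016 + 16.0000
= 37.3352

E[X] = 37.3352


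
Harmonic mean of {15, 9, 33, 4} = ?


Sum of reciprocals = 1/15 + 1/9 + 1/33 + 1/4 = 0.458081
HM = 4/0.458081 = 8.7321

HM = 8.7321


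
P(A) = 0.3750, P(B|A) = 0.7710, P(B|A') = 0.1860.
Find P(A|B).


P(B) = P(B|A)*P(A) + P(B|A')*P(A')
= 0.7710*0.3750 + 0.1860*0.6250
= 0.289125 + 0.116250 = 0.405375
P(A|B) = 0.289125/0.405375 = 0.7132

P(A|B) = 0.7132


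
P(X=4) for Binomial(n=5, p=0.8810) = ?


C(5,4) = 5
p^4 = 0.602426
(1-p)^1 = 0.119000
P = 5 * 0.602426 * 0.119000 = 0.3584

P(X=4) = 0.3584


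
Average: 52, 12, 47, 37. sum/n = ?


Sum = 52 + 12 + 47 + 37 = 148
n = 4
Mean = 148/4 = 37.0000

Mean = 37.0000


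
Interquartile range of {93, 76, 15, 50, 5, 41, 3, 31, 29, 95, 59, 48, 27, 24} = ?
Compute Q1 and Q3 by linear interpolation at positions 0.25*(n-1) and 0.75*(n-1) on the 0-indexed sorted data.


Sorted: 3, 5, 15, 24, 27, 29, 31, 41, 48, 50, 59, 76, 93, 95
Q1 (25th %ile) = 24.7500
Q3 (75th %ile) = 56.7500
IQR = 56.7500 - 24.7500 = 32.0000

IQR = 32.0000


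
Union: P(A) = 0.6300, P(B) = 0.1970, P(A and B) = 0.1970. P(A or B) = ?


P(A∪B) = 0.6300 + 0.1970 - 0.1970
= 0.8270 - 0.1970
= 0.6300

P(A∪B) = 0.6300


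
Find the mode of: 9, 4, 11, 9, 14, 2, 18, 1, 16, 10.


Frequencies: 1:1, 2:1, 4:1, 9:2, 10:1, 11:1, 14:1, 16:1, 18:1
Max frequency = 2
Mode = 9

Mode = 9


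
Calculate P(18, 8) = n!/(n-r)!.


P(18,8) = 18!/10!
= 6402373705728000/3628800
= 1764322560

P(18,8) = 1764322560


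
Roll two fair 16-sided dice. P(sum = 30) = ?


Total outcomes = 16×16 = 256
Favorable (sum = 30): 3
P = 3/256 = 0.0117

P = 0.0117


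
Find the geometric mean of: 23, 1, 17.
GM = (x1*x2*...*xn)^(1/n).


Product = 23 × 1 × 17 = 391
GM = 391^(1/3) = 7.3124

GM = 7.3124


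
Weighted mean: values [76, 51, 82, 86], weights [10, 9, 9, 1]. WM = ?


Numerator = 76*10 + 51*9 + 82*9 + 86*1 = 2043
Denominator = 10 + 9 + 9 + 1 = 29
WM = 2043/29 = 70.4483

WM = 70.4483


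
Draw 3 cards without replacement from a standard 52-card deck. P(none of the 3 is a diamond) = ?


P(no diamonds) = (39/52) × (38/51) × (37/50)
= 0.4135

P = 0.4135


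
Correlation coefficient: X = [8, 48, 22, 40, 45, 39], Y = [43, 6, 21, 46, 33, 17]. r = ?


Mean X = 33.6667, Mean Y = 27.6667
SD X = 14.126413, SD Y = 14.302292
Cov = -84.444444
r = -84.444444/(14.126413*14.302292) = -0.4180

r = -0.4180


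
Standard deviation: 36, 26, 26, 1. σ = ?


Mean = 22.2500
Variance = 167.1875
SD = sqrt(167.1875) = 12.9301

SD = 12.9301


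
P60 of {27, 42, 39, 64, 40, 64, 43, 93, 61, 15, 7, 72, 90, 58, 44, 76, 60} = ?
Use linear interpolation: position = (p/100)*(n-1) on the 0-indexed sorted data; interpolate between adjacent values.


Sorted: 7, 15, 27, 39, 40, 42, 43, 44, 58, 60, 61, 64, 64, 72, 76, 90, 93
n = 17
Index = 60/100 * 16 = 9.6000
Lower = data[9] = 60, Upper = data[10] = 61
P60 = 60 + 0.6000*(1) = 60.6000

P60 = 60.6000


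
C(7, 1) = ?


C(7,1) = 7!/(1! × 6!)
= 5040/(1 × 720)
= 7

C(7,1) = 7


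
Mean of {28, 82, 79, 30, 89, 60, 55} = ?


Sum = 28 + 82 + 79 + 30 + 89 + 60 + 55 = 423
n = 7
Mean = 423/7 = 60.4286

Mean = 60.4286


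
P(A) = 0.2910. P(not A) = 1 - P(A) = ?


P(not A) = 1 - 0.2910 = 0.7090

P(not A) = 0.7090


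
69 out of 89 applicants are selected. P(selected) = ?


P = 69/89 = 0.7753

P = 0.7753


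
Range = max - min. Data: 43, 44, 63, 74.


Max = 74, Min = 43
Range = 74 - 43 = 31

Range = 31


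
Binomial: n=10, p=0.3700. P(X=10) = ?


C(10,10) = 1
p^10 = 4.808584e-05
(1-p)^0 = 1.000000
P = 1 * 4.808584e-05 * 1.000000 = 4.8086e-05

P(X=10) = 4.8086e-05


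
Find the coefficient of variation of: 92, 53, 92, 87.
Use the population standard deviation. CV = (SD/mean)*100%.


Mean = 81.0000
SD = 16.2942
CV = (16.2942/81.0000)*100 = 20.1163%

CV = 20.1163%


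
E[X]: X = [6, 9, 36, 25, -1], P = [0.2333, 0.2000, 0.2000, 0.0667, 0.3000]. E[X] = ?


E[X] = 6*0.2333 + 9*0.2000 + 36*0.2000 + 25*0.0667 - 1*0.3000
= 1.3998 + 1.8000 + 7.2000 + 1.6675 - 0.3000
= 11.7673

E[X] = 11.7673


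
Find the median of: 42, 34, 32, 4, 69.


Sorted: 4, 32, 34, 42, 69
n = 5 (odd)
Middle value = 34

Median = 34


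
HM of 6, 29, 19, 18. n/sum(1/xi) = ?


Sum of reciprocals = 1/6 + 1/29 + 1/19 + 1/18 = 0.309337
HM = 4/0.309337 = 12.9309

HM = 12.9309


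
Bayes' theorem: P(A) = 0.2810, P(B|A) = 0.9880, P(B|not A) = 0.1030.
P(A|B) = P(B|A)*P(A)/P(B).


P(B) = P(B|A)*P(A) + P(B|A')*P(A')
= 0.9880*0.2810 + 0.1030*0.7190
= 0.277628 + 0.074057 = 0.351685
P(A|B) = 0.277628/0.351685 = 0.7894

P(A|B) = 0.7894


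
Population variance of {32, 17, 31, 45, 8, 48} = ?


Mean = 30.1667
Squared deviations: 3.3611, 173.3611, 0.6944, 220.0278, 491.3611, 318.0278
Sum = 1206.8333
Variance = 1206.8333/6 = 201.1389

Variance = 201.1389


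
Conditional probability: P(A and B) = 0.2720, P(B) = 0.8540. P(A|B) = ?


P(A|B) = 0.2720/0.8540 = 0.3185

P(A|B) = 0.3185


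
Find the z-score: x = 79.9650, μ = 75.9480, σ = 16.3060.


z = (79.9650 - 75.9480)/16.3060
= 4.0170/16.3060
= 0.2464

z = 0.2464


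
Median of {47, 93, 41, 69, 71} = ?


Sorted: 41, 47, 69, 71, 93
n = 5 (odd)
Middle value = 69

Median = 69


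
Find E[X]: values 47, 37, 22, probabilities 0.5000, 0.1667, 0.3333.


E[X] = 47*0.5000 + 37*0.1667 + 22*0.3333
= 23.5000 + 6.1679 + 7.3326
= 37.0005

E[X] = 37.0005


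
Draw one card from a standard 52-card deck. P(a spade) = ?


13 spades in 52 cards
P = 13/52 = 0.2500

P = 0.2500


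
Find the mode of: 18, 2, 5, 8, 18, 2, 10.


Frequencies: 2:2, 5:1, 8:1, 10:1, 18:2
Max frequency = 2
Mode = 2, 18

Mode = 2, 18


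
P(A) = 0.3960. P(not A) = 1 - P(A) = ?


P(not A) = 1 - 0.3960 = 0.6040

P(not A) = 0.6040


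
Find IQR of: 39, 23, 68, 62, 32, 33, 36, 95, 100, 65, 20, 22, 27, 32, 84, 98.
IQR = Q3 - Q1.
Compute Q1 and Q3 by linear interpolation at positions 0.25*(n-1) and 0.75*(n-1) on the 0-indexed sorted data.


Sorted: 20, 22, 23, 27, 32, 32, 33, 36, 39, 62, 65, 68, 84, 95, 98, 100
Q1 (25th %ile) = 30.7500
Q3 (75th %ile) = 72.0000
IQR = 72.0000 - 30.7500 = 41.2500

IQR = 41.2500


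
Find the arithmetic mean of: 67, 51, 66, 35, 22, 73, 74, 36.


Sum = 67 + 51 + 66 + 35 + 22 + 73 + 74 + 36 = 424
n = 8
Mean = 424/8 = 53.0000

Mean = 53.0000


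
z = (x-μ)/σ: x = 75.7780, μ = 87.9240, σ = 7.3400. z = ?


z = (75.7780 - 87.9240)/7.3400
= -12.1460/7.3400
= -1.6548

z = -1.6548


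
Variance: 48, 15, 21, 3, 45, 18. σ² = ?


Mean = 25.0000
Squared deviations: 529.0000, 100.0000, 16.0000, 484.0000, 400.0000, 49.0000
Sum = 1578.0000
Variance = 1578.0000/6 = 263.0000

Variance = 263.0000


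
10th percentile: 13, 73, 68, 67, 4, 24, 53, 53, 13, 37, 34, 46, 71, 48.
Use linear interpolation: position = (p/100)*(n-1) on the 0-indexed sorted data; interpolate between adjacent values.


Sorted: 4, 13, 13, 24, 34, 37, 46, 48, 53, 53, 67, 68, 71, 73
n = 14
Index = 10/100 * 13 = 1.3000
Lower = data[1] = 13, Upper = data[2] = 13
P10 = 13 + 0.3000*(0) = 13.0000

P10 = 13.0000


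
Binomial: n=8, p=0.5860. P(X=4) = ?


C(8,4) = 70
p^4 = 0.117921
(1-p)^4 = 0.029377
P = 70 * 0.117921 * 0.029377 = 0.2425

P(X=4) = 0.2425


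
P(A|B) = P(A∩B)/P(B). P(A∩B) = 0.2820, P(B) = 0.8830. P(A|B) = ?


P(A|B) = 0.2820/0.8830 = 0.3194

P(A|B) = 0.3194


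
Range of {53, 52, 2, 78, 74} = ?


Max = 78, Min = 2
Range = 78 - 2 = 76

Range = 76


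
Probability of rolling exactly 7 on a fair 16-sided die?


Favorable outcomes (roll = 7): 1
Total outcomes = 16
P = 1/16 = 0.0625

P = 0.0625


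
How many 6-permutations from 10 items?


P(10,6) = 10!/4!
= 3628800/24
= 151200

P(10,6) = 151200


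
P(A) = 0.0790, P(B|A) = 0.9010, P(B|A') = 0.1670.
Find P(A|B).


P(B) = P(B|A)*P(A) + P(B|A')*P(A')
= 0.9010*0.0790 + 0.1670*0.9210
= 0.071179 + 0.153807 = 0.224986
P(A|B) = 0.071179/0.224986 = 0.3164

P(A|B) = 0.3164


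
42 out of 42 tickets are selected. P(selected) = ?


P = 42/42 = 1.0000

P = 1.0000


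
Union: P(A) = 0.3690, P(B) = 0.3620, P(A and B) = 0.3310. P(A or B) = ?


P(A∪B) = 0.3690 + 0.3620 - 0.3310
= 0.7310 - 0.3310
= 0.4000

P(A∪B) = 0.4000


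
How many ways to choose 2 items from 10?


C(10,2) = 10!/(2! × 8!)
= 3628800/(2 × 40320)
= 45

C(10,2) = 45


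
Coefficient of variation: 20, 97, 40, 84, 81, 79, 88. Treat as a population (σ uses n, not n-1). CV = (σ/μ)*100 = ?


Mean = 69.8571
SD = 26.3245
CV = (26.3245/69.8571)*100 = 37.6833%

CV = 37.6833%


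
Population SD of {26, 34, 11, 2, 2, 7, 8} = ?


Mean = 12.8571
Variance = 130.9796
SD = sqrt(130.9796) = 11.4446

SD = 11.4446


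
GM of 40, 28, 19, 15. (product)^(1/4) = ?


Product = 40 × 28 × 19 × 15 = 319200
GM = 319200^(1/4) = 23.7693

GM = 23.7693


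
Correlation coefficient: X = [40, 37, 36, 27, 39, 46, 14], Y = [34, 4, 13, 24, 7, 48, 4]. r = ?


Mean X = 34.1429, Mean Y = 19.1429
SD X = 9.760395, SD Y = 15.679182
Cov = 83.693878
r = 83.693878/(9.760395*15.679182) = 0.5469

r = 0.5469


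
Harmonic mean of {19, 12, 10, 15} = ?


Sum of reciprocals = 1/19 + 1/12 + 1/10 + 1/15 = 0.302632
HM = 4/0.302632 = 13.2174

HM = 13.2174


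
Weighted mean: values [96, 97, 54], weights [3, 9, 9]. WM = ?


Numerator = 96*3 + 97*9 + 54*9 = 1647
Denominator = 3 + 9 + 9 = 21
WM = 1647/21 = 78.4286

WM = 78.4286


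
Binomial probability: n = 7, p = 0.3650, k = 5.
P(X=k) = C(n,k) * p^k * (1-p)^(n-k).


C(7,5) = 21
p^5 = 0.006478
(1-p)^2 = 0.403225
P = 21 * 0.006478 * 0.403225 = 0.0549

P(X=5) = 0.0549


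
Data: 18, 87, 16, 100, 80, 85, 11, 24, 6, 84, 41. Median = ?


Sorted: 6, 11, 16, 18, 24, 41, 80, 84, 85, 87, 100
n = 11 (odd)
Middle value = 41

Median = 41


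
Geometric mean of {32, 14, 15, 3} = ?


Product = 32 × 14 × 15 × 3 = 20160
GM = 20160^(1/4) = 11.9158

GM = 11.9158


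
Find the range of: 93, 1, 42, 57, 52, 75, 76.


Max = 93, Min = 1
Range = 93 - 1 = 92

Range = 92


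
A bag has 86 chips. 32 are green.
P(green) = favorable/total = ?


P = 32/86 = 0.3721

P = 0.3721


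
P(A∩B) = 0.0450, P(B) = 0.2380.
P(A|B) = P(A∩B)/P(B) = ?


P(A|B) = 0.0450/0.2380 = 0.1891

P(A|B) = 0.1891


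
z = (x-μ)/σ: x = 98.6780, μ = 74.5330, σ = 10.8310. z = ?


z = (98.6780 - 74.5330)/10.8310
= 24.1450/10.8310
= 2.2292

z = 2.2292


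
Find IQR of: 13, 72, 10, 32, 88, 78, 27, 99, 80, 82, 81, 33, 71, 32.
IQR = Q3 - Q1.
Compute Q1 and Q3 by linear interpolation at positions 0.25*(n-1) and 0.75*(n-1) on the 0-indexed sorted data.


Sorted: 10, 13, 27, 32, 32, 33, 71, 72, 78, 80, 81, 82, 88, 99
Q1 (25th %ile) = 32.0000
Q3 (75th %ile) = 80.7500
IQR = 80.7500 - 32.0000 = 48.7500

IQR = 48.7500


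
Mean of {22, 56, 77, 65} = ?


Sum = 22 + 56 + 77 + 65 = 220
n = 4
Mean = 220/4 = 55.0000

Mean = 55.0000


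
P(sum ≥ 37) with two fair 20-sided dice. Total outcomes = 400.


Total outcomes = 20×20 = 400
Favorable (sum ≥ 37): 10
P = 10/400 = 0.0250

P = 0.0250


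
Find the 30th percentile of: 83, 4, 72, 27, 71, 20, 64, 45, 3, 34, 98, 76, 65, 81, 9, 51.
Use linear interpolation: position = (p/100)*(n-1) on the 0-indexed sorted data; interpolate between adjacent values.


Sorted: 3, 4, 9, 20, 27, 34, 45, 51, 64, 65, 71, 72, 76, 81, 83, 98
n = 16
Index = 30/100 * 15 = 4.5000
Lower = data[4] = 27, Upper = data[5] = 34
P30 = 27 + 0.5000*(7) = 30.5000

P30 = 30.5000


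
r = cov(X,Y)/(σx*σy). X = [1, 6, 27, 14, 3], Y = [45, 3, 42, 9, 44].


Mean X = 10.2000, Mean Y = 28.6000
SD X = 9.495262, SD Y = 18.575252
Cov = -0.720000
r = -0.720000/(9.495262*18.575252) = -0.0041

r = -0.0041


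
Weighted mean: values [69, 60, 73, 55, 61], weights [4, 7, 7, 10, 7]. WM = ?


Numerator = 69*4 + 60*7 + 73*7 + 55*10 + 61*7 = 2184
Denominator = 4 + 7 + 7 + 10 + 7 = 35
WM = 2184/35 = 62.4000

WM = 62.4000


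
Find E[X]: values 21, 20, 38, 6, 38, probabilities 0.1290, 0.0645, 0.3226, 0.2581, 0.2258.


E[X] = 21*0.1290 + 20*0.0645 + 38*0.3226 + 6*0.2581 + 38*0.2258
= 2.7090 + 1.2900 + 12.2588 + 1.5486 + 8.5804
= 26.3868

E[X] = 26.3868


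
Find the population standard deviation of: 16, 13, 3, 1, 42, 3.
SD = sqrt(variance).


Mean = 13.0000
Variance = 199.0000
SD = sqrt(199.0000) = 14.1067

SD = 14.1067


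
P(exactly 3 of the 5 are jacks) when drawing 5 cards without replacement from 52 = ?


Hypergeometric: P(X=3) = C(4,3)·C(48,2) / C(52,5)
= 4 × 1128 / 2598960
= 4512/2598960 = 0.0017

P = 0.0017


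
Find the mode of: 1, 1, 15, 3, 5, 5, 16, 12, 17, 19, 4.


Frequencies: 1:2, 3:1, 4:1, 5:2, 12:1, 15:1, 16:1, 17:1, 19:1
Max frequency = 2
Mode = 1, 5

Mode = 1, 5


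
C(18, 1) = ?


C(18,1) = 18!/(1! × 17!)
= 6402373705728000/(1 × 355687428096000)
= 18

C(18,1) = 18


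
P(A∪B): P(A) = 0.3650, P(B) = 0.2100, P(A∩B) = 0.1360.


P(A∪B) = 0.3650 + 0.2100 - 0.1360
= 0.5750 - 0.1360
= 0.4390

P(A∪B) = 0.4390


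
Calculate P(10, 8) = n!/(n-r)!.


P(10,8) = 10!/2!
= 3628800/2
= 1814400

P(10,8) = 1814400


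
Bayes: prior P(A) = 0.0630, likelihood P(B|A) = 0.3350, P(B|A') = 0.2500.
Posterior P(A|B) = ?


P(B) = P(B|A)*P(A) + P(B|A')*P(A')
= 0.3350*0.0630 + 0.2500*0.9370
= 0.021105 + 0.234250 = 0.255355
P(A|B) = 0.021105/0.255355 = 0.0826

P(A|B) = 0.0826


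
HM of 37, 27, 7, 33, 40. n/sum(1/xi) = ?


Sum of reciprocals = 1/37 + 1/27 + 1/7 + 1/33 + 1/40 = 0.262224
HM = 5/0.262224 = 19.0677

HM = 19.0677


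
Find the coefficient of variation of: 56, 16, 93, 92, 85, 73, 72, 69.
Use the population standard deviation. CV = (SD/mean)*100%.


Mean = 69.5000
SD = 23.3506
CV = (23.3506/69.5000)*100 = 33.5980%

CV = 33.5980%


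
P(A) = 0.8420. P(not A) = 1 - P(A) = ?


P(not A) = 1 - 0.8420 = 0.1580

P(not A) = 0.1580


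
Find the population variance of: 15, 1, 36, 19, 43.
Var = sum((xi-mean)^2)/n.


Mean = 22.8000
Squared deviations: 60.8400, 475.2400, 174.2400, 14.4400, 408.0400
Sum = 1132.8000
Variance = 1132.8000/5 = 226.5600

Variance = 226.5600


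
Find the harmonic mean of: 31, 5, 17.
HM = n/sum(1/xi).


Sum of reciprocals = 1/31 + 1/5 + 1/17 = 0.291082
HM = 3/0.291082 = 10.3064

HM = 10.3064


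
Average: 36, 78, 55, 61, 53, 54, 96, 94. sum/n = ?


Sum = 36 + 78 + 55 + 61 + 53 + 54 + 96 + 94 = 527
n = 8
Mean = 527/8 = 65.8750

Mean = 65.8750


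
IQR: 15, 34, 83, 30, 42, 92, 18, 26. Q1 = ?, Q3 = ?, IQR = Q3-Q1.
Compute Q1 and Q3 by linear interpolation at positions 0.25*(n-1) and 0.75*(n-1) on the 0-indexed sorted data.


Sorted: 15, 18, 26, 30, 34, 42, 83, 92
Q1 (25th %ile) = 24.0000
Q3 (75th %ile) = 52.2500
IQR = 52.2500 - 24.0000 = 28.2500

IQR = 28.2500


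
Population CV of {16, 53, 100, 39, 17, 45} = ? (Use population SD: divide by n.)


Mean = 45.0000
SD = 28.1366
CV = (28.1366/45.0000)*100 = 62.5257%

CV = 62.5257%


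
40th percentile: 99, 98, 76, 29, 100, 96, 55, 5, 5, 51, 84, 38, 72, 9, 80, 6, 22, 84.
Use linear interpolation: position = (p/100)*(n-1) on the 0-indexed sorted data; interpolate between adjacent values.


Sorted: 5, 5, 6, 9, 22, 29, 38, 51, 55, 72, 76, 80, 84, 84, 96, 98, 99, 100
n = 18
Index = 40/100 * 17 = 6.8000
Lower = data[6] = 38, Upper = data[7] = 51
P40 = 38 + 0.8000*(13) = 48.4000

P40 = 48.4000


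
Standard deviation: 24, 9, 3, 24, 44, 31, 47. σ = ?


Mean = 26.0000
Variance = 230.8571
SD = sqrt(230.8571) = 15.1940

SD = 15.1940


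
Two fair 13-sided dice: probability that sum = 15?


Total outcomes = 13×13 = 169
Favorable (sum = 15): 12
P = 12/169 = 0.0710

P = 0.0710


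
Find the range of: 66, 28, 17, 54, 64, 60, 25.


Max = 66, Min = 17
Range = 66 - 17 = 49

Range = 49


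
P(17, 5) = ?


P(17,5) = 17!/12!
= 355687428096000/479001600
= 742560

P(17,5) = 742560


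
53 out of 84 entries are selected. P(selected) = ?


P = 53/84 = 0.6310

P = 0.6310


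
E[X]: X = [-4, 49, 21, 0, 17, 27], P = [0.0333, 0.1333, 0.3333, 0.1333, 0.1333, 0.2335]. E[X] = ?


E[X] = -4*0.0333 + 49*0.1333 + 21*0.3333 + 0*0.1333 + 17*0.1333 + 27*0.2335
= -0.1332 + 6.5317 + 6.9993 + 0 + 2.2661 + 6.3045
= 21.9684

E[X] = 21.9684


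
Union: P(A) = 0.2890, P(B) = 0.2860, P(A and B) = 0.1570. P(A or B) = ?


P(A∪B) = 0.2890 + 0.2860 - 0.1570
= 0.5750 - 0.1570
= 0.4180

P(A∪B) = 0.4180


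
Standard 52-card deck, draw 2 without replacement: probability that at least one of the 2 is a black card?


P(at least one) = 1 - P(none)
P(none) = (26/52) × (25/51) = 0.245098
P(at least one) = 1 - 0.245098 = 0.7549

P = 0.7549


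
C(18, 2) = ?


C(18,2) = 18!/(2! × 16!)
= 6402373705728000/(2 × 20922789888000)
= 153

C(18,2) = 153


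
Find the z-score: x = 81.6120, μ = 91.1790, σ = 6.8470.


z = (81.6120 - 91.1790)/6.8470
= -9.5670/6.8470
= -1.3973

z = -1.3973


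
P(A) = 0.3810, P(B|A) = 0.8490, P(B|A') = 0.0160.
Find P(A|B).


P(B) = P(B|A)*P(A) + P(B|A')*P(A')
= 0.8490*0.3810 + 0.0160*0.6190
= 0.323469 + 0.009904 = 0.333373
P(A|B) = 0.323469/0.333373 = 0.9703

P(A|B) = 0.9703


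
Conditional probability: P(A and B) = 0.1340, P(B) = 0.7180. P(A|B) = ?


P(A|B) = 0.1340/0.7180 = 0.1866

P(A|B) = 0.1866


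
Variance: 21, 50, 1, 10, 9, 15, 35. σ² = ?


Mean = 20.1429
Squared deviations: 0.7347, 891.4490, 366.4490, 102.8776, 124.1633, 26.4490, 220.7347
Sum = 1732.8571
Variance = 1732.8571/7 = 247.5510

Variance = 247.5510


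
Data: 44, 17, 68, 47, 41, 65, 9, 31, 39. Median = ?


Sorted: 9, 17, 31, 39, 41, 44, 47, 65, 68
n = 9 (odd)
Middle value = 41

Median = 41


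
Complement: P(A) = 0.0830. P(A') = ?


P(not A) = 1 - 0.0830 = 0.9170

P(not A) = 0.9170


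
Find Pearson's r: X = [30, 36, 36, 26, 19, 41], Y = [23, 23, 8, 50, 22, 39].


Mean X = 31.3333, Mean Y = 27.5000
SD X = 7.295356, SD Y = 13.475286
Cov = -7.833333
r = -7.833333/(7.295356*13.475286) = -0.0797

r = -0.0797


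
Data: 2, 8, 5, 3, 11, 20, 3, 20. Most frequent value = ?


Frequencies: 2:1, 3:2, 5:1, 8:1, 11:1, 20:2
Max frequency = 2
Mode = 3, 20

Mode = 3, 20


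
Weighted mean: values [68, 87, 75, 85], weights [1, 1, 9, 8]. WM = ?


Numerator = 68*1 + 87*1 + 75*9 + 85*8 = 1510
Denominator = 1 + 1 + 9 + 8 = 19
WM = 1510/19 = 79.4737

WM = 79.4737


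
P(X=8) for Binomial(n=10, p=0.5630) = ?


C(10,8) = 45
p^8 = 0.010094
(1-p)^2 = 0.190969
P = 45 * 0.010094 * 0.190969 = 0.0867

P(X=8) = 0.0867


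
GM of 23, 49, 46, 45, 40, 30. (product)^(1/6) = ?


Product = 23 × 49 × 46 × 45 × 40 × 30 = 2799468000
GM = 2799468000^(1/6) = 37.5416

GM = 37.5416


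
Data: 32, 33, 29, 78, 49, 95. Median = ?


Sorted: 29, 32, 33, 49, 78, 95
n = 6 (even)
Middle values: 33 and 49
Median = (33+49)/2 = 41.0000

Median = 41.0000


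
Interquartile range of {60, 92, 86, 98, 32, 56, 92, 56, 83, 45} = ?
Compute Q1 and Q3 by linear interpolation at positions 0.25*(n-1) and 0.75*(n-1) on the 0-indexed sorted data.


Sorted: 32, 45, 56, 56, 60, 83, 86, 92, 92, 98
Q1 (25th %ile) = 56.0000
Q3 (75th %ile) = 90.5000
IQR = 90.5000 - 56.0000 = 34.5000

IQR = 34.5000


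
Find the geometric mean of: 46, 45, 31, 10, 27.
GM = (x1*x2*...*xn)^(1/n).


Product = 46 × 45 × 31 × 10 × 27 = 17325900
GM = 17325900^(1/5) = 28.0375

GM = 28.0375


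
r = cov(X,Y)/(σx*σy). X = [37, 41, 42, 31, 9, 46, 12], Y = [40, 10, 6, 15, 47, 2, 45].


Mean X = 31.1429, Mean Y = 23.5714
SD X = 13.767753, SD Y = 18.164779
Cov = -210.938776
r = -210.938776/(13.767753*18.164779) = -0.8435

r = -0.8435


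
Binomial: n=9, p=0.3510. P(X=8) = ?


C(9,8) = 9
p^8 = 0.000230
(1-p)^1 = 0.649000
P = 9 * 0.000230 * 0.649000 = 0.0013

P(X=8) = 0.0013


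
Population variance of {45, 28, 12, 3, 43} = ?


Mean = 26.2000
Squared deviations: 353.4400, 3.2400, 201.6400, 538.2400, 282.2400
Sum = 1378.8000
Variance = 1378.8000/5 = 275.7600

Variance = 275.7600


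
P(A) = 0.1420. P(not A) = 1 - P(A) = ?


P(not A) = 1 - 0.1420 = 0.8580

P(not A) = 0.8580


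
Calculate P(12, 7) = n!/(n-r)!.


P(12,7) = 12!/5!
= 479001600/120
= 3991680

P(12,7) = 3991680


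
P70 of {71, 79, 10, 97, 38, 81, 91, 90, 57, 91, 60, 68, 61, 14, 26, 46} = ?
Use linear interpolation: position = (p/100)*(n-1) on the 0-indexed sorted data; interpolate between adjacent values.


Sorted: 10, 14, 26, 38, 46, 57, 60, 61, 68, 71, 79, 81, 90, 91, 91, 97
n = 16
Index = 70/100 * 15 = 10.5000
Lower = data[10] = 79, Upper = data[11] = 81
P70 = 79 + 0.5000*(2) = 80.0000

P70 = 80.0000


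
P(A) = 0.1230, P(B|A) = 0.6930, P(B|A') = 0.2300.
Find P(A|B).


P(B) = P(B|A)*P(A) + P(B|A')*P(A')
= 0.6930*0.1230 + 0.2300*0.8770
= 0.085239 + 0.201710 = 0.286949
P(A|B) = 0.085239/0.286949 = 0.2971

P(A|B) = 0.2971


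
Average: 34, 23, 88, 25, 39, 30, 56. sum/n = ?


Sum = 34 + 23 + 88 + 25 + 39 + 30 + 56 = 295
n = 7
Mean = 295/7 = 42.1429

Mean = 42.1429


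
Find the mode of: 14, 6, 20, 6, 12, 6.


Frequencies: 6:3, 12:1, 14:1, 20:1
Max frequency = 3
Mode = 6

Mode = 6


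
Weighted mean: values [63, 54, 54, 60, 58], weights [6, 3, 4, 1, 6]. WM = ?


Numerator = 63*6 + 54*3 + 54*4 + 60*1 + 58*6 = 1164
Denominator = 6 + 3 + 4 + 1 + 6 = 20
WM = 1164/20 = 58.2000

WM = 58.2000


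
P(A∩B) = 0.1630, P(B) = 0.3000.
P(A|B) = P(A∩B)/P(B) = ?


P(A|B) = 0.1630/0.3000 = 0.5433

P(A|B) = 0.5433


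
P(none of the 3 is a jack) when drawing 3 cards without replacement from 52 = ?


P(no jacks) = (48/52) × (47/51) × (46/50)
= 0.7826

P = 0.7826


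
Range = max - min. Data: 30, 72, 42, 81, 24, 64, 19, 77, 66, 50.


Max = 81, Min = 19
Range = 81 - 19 = 62

Range = 62


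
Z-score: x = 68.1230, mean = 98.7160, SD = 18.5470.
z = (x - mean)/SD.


z = (68.1230 - 98.7160)/18.5470
= -30.5930/18.5470
= -1.6495

z = -1.6495


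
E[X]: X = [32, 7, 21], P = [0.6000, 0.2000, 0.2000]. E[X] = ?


E[X] = 32*0.6000 + 7*0.2000 + 21*0.2000
= 19.2000 + 1.4000 + 4.2000
= 24.8000

E[X] = 24.8000


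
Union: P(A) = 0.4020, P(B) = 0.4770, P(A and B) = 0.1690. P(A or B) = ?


P(A∪B) = 0.4020 + 0.4770 - 0.1690
= 0.8790 - 0.1690
= 0.7100

P(A∪B) = 0.7100


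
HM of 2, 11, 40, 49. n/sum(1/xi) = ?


Sum of reciprocals = 1/2 + 1/11 + 1/40 + 1/49 = 0.636317
HM = 4/0.636317 = 6.2862

HM = 6.2862


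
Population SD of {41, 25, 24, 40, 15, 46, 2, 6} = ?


Mean = 24.8750
Variance = 239.1094
SD = sqrt(239.1094) = 15.4632

SD = 15.4632


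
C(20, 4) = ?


C(20,4) = 20!/(4! × 16!)
= 2432902008176640000/(24 × 20922789888000)
= 4845

C(20,4) = 4845


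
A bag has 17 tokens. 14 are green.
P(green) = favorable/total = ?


P = 14/17 = 0.8235

P = 0.8235


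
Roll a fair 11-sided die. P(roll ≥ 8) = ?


Favorable outcomes (roll ≥ 8): 4
Total outcomes = 11
P = 4/11 = 0.3636

P = 0.3636


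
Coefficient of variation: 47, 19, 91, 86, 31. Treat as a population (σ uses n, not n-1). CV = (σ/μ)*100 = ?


Mean = 54.8000
SD = 28.9579
CV = (28.9579/54.8000)*100 = 52.8429%

CV = 52.8429%


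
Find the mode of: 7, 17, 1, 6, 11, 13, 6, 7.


Frequencies: 1:1, 6:2, 7:2, 11:1, 13:1, 17:1
Max frequency = 2
Mode = 6, 7

Mode = 6, 7


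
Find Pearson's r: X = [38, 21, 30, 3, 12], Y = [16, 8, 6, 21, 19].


Mean X = 20.8000, Mean Y = 14.0000
SD X = 12.448293, SD Y = 5.966574
Cov = -41.800000
r = -41.800000/(12.448293*5.966574) = -0.5628

r = -0.5628


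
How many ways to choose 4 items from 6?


C(6,4) = 6!/(4! × 2!)
= 720/(24 × 2)
= 15

C(6,4) = 15


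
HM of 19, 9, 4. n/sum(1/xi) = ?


Sum of reciprocals = 1/19 + 1/9 + 1/4 = 0.413743
HM = 3/0.413743 = 7.2509

HM = 7.2509


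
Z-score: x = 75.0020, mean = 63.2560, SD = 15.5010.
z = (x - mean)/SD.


z = (75.0020 - 63.2560)/15.5010
= 11.7460/15.5010
= 0.7578

z = 0.7578


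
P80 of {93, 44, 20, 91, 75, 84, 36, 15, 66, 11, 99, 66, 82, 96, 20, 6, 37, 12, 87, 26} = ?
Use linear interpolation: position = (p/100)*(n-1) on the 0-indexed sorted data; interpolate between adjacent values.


Sorted: 6, 11, 12, 15, 20, 20, 26, 36, 37, 44, 66, 66, 75, 82, 84, 87, 91, 93, 96, 99
n = 20
Index = 80/100 * 19 = 15.2000
Lower = data[15] = 87, Upper = data[16] = 91
P80 = 87 + 0.2000*(4) = 87.8000

P80 = 87.8000


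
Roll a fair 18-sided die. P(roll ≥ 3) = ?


Favorable outcomes (roll ≥ 3): 16
Total outcomes = 18
P = 16/18 = 0.8889

P = 0.8889


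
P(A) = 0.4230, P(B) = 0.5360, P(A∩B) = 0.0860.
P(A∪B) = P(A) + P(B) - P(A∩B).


P(A∪B) = 0.4230 + 0.5360 - 0.0860
= 0.9590 - 0.0860
= 0.8730

P(A∪B) = 0.8730


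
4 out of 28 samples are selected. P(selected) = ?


P = 4/28 = 0.1429

P = 0.1429


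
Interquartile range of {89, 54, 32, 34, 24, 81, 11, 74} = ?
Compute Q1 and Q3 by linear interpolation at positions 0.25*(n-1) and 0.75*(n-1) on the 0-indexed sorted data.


Sorted: 11, 24, 32, 34, 54, 74, 81, 89
Q1 (25th %ile) = 30.0000
Q3 (75th %ile) = 75.7500
IQR = 75.7500 - 30.0000 = 45.7500

IQR = 45.7500


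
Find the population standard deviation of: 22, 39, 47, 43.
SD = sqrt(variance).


Mean = 37.7500
Variance = 90.6875
SD = sqrt(90.6875) = 9.5230

SD = 9.5230


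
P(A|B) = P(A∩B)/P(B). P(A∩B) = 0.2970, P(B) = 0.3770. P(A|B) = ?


P(A|B) = 0.2970/0.3770 = 0.7878

P(A|B) = 0.7878


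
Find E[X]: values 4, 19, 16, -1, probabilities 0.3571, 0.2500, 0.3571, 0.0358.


E[X] = 4*0.3571 + 19*0.2500 + 16*0.3571 - 1*0.0358
= 1.4284 + 4.7500 + 5.7136 - 0.0358
= 11.8562

E[X] = 11.8562


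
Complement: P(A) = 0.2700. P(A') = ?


P(not A) = 1 - 0.2700 = 0.7300

P(not A) = 0.7300


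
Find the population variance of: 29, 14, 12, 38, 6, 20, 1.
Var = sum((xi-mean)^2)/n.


Mean = 17.1429
Squared deviations: 140.5918, 9.8776, 26.4490, 435.0204, 124.1633, 8.1633, 260.5918
Sum = 1004.8571
Variance = 1004.8571/7 = 143.5510

Variance = 143.5510


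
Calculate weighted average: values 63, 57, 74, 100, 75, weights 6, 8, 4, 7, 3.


Numerator = 63*6 + 57*8 + 74*4 + 100*7 + 75*3 = 2055
Denominator = 6 + 8 + 4 + 7 + 3 = 28
WM = 2055/28 = 73.3929

WM = 73.3929


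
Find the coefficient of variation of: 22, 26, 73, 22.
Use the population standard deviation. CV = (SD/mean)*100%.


Mean = 35.7500
SD = 21.5682
CV = (21.5682/35.7500)*100 = 60.3306%

CV = 60.3306%


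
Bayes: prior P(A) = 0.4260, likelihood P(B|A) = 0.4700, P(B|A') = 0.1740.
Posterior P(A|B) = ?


P(B) = P(B|A)*P(A) + P(B|A')*P(A')
= 0.4700*0.4260 + 0.1740*0.5740
= 0.200220 + 0.099876 = 0.300096
P(A|B) = 0.200220/0.300096 = 0.6672

P(A|B) = 0.6672


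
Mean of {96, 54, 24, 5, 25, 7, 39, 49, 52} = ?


Sum = 96 + 54 + 24 + 5 + 25 + 7 + 39 + 49 + 52 = 351
n = 9
Mean = 351/9 = 39.0000

Mean = 39.0000


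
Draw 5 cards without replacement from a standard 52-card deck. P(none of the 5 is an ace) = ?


P(no aces) = (48/52) × (47/51) × (46/50) × (45/49) × (44/48)
= 0.6588

P = 0.6588


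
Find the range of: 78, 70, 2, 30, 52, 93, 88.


Max = 93, Min = 2
Range = 93 - 2 = 91

Range = 91


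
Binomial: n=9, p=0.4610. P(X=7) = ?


C(9,7) = 36
p^7 = 0.004425
(1-p)^2 = 0.290521
P = 36 * 0.004425 * 0.290521 = 0.0463

P(X=7) = 0.0463


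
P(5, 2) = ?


P(5,2) = 5!/3!
= 120/6
= 20

P(5,2) = 20


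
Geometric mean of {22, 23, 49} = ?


Product = 22 × 23 × 49 = 24794
GM = 24794^(1/3) = 29.1596

GM = 29.1596


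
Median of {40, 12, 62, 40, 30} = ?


Sorted: 12, 30, 40, 40, 62
n = 5 (odd)
Middle value = 40

Median = 40


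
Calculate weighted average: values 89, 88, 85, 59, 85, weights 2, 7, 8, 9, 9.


Numerator = 89*2 + 88*7 + 85*8 + 59*9 + 85*9 = 2770
Denominator = 2 + 7 + 8 + 9 + 9 = 35
WM = 2770/35 = 79.1429

WM = 79.1429


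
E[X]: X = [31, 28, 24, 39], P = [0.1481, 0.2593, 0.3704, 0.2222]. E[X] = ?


E[X] = 31*0.1481 + 28*0.2593 + 24*0.3704 + 39*0.2222
= 4.5911 + 7.2604 + 8.8896 + 8.6658
= 29.4069

E[X] = 29.4069


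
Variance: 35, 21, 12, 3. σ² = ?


Mean = 17.7500
Squared deviations: 297.5625, 10.5625, 33.0625, 217.5625
Sum = 558.7500
Variance = 558.7500/4 = 139.6875

Variance = 139.6875


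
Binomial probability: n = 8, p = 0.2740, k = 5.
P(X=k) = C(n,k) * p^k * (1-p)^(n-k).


C(8,5) = 56
p^5 = 0.001544
(1-p)^3 = 0.382657
P = 56 * 0.001544 * 0.382657 = 0.0331

P(X=5) = 0.0331


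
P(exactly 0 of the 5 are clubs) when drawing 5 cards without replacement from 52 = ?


Hypergeometric: P(X=0) = C(13,0)·C(39,5) / C(52,5)
= 1 × 575757 / 2598960
= 575757/2598960 = 0.2215

P = 0.2215


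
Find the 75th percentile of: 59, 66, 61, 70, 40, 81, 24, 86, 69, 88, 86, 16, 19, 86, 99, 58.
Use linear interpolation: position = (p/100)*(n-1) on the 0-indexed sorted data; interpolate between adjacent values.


Sorted: 16, 19, 24, 40, 58, 59, 61, 66, 69, 70, 81, 86, 86, 86, 88, 99
n = 16
Index = 75/100 * 15 = 11.2500
Lower = data[11] = 86, Upper = data[12] = 86
P75 = 86 + 0.2500*(0) = 86.0000

P75 = 86.0000


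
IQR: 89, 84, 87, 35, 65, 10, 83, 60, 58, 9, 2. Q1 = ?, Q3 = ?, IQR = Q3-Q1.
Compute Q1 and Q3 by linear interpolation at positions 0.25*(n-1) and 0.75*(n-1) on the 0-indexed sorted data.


Sorted: 2, 9, 10, 35, 58, 60, 65, 83, 84, 87, 89
Q1 (25th %ile) = 22.5000
Q3 (75th %ile) = 83.5000
IQR = 83.5000 - 22.5000 = 61.0000

IQR = 61.0000


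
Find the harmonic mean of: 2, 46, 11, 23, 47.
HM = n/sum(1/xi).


Sum of reciprocals = 1/2 + 1/46 + 1/11 + 1/23 + 1/47 = 0.677403
HM = 5/0.677403 = 7.3811

HM = 7.3811


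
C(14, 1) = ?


C(14,1) = 14!/(1! × 13!)
= 87178291200/(1 × 6227020800)
= 14

C(14,1) = 14


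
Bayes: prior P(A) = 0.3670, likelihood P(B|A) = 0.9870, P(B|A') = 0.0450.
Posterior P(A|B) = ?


P(B) = P(B|A)*P(A) + P(B|A')*P(A')
= 0.9870*0.3670 + 0.0450*0.6330
= 0.362229 + 0.028485 = 0.390714
P(A|B) = 0.362229/0.390714 = 0.9271

P(A|B) = 0.9271


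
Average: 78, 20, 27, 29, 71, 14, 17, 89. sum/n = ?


Sum = 78 + 20 + 27 + 29 + 71 + 14 + 17 + 89 = 345
n = 8
Mean = 345/8 = 43.1250

Mean = 43.1250


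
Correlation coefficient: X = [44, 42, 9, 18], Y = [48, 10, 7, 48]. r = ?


Mean X = 28.2500, Mean Y = 28.2500
SD X = 15.105876, SD Y = 19.778461
Cov = 66.687500
r = 66.687500/(15.105876*19.778461) = 0.2232

r = 0.2232


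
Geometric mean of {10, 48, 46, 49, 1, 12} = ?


Product = 10 × 48 × 46 × 49 × 1 × 12 = 12983040
GM = 12983040^(1/6) = 15.3307

GM = 15.3307


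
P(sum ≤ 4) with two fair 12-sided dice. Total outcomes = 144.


Total outcomes = 12×12 = 144
Favorable (sum ≤ 4): 6
P = 6/144 = 0.0417

P = 0.0417


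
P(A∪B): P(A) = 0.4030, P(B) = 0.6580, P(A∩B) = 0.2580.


P(A∪B) = 0.4030 + 0.6580 - 0.2580
= 1.0610 - 0.2580
= 0.8030

P(A∪B) = 0.8030


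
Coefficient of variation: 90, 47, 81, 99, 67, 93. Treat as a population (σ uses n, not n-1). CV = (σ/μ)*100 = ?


Mean = 79.5000
SD = 17.7365
CV = (17.7365/79.5000)*100 = 22.3101%

CV = 22.3101%


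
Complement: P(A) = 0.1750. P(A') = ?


P(not A) = 1 - 0.1750 = 0.8250

P(not A) = 0.8250


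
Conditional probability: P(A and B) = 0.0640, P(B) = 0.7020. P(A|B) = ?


P(A|B) = 0.0640/0.7020 = 0.0912

P(A|B) = 0.0912


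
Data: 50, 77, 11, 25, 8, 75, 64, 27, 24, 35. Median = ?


Sorted: 8, 11, 24, 25, 27, 35, 50, 64, 75, 77
n = 10 (even)
Middle values: 27 and 35
Median = (27+35)/2 = 31.0000

Median = 31.0000


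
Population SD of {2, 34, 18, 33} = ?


Mean = 21.7500
Variance = 170.1875
SD = sqrt(170.1875) = 13.0456

SD = 13.0456


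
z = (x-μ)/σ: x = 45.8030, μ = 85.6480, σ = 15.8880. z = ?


z = (45.8030 - 85.6480)/15.8880
= -39.8450/15.8880
= -2.5079

z = -2.5079


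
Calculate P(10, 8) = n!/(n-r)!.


P(10,8) = 10!/2!
= 3628800/2
= 1814400

P(10,8) = 1814400


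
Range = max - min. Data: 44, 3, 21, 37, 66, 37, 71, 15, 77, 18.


Max = 77, Min = 3
Range = 77 - 3 = 74

Range = 74


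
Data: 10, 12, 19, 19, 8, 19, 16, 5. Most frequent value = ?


Frequencies: 5:1, 8:1, 10:1, 12:1, 16:1, 19:3
Max frequency = 3
Mode = 19

Mode = 19


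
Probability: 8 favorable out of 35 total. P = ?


P = 8/35 = 0.2286

P = 0.2286


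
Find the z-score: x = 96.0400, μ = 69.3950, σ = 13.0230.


z = (96.0400 - 69.3950)/13.0230
= 26.6450/13.0230
= 2.0460

z = 2.0460


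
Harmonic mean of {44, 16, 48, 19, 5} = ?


Sum of reciprocals = 1/44 + 1/16 + 1/48 + 1/19 + 1/5 = 0.358692
HM = 5/0.358692 = 13.9395

HM = 13.9395


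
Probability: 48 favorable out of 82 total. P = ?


P = 48/82 = 0.5854

P = 0.5854


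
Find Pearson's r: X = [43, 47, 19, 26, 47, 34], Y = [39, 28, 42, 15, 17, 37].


Mean X = 36.0000, Mean Y = 29.6667
SD X = 10.677078, SD Y = 10.577754
Cov = -28.333333
r = -28.333333/(10.677078*10.577754) = -0.2509

r = -0.2509


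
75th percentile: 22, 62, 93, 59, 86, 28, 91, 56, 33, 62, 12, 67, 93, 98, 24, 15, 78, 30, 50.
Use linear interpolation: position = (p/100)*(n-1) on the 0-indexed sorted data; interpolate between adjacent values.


Sorted: 12, 15, 22, 24, 28, 30, 33, 50, 56, 59, 62, 62, 67, 78, 86, 91, 93, 93, 98
n = 19
Index = 75/100 * 18 = 13.5000
Lower = data[13] = 78, Upper = data[14] = 86
P75 = 78 + 0.5000*(8) = 82.0000

P75 = 82.0000


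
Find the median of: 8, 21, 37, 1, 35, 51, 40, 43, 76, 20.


Sorted: 1, 8, 20, 21, 35, 37, 40, 43, 51, 76
n = 10 (even)
Middle values: 35 and 37
Median = (35+37)/2 = 36.0000

Median = 36.0000


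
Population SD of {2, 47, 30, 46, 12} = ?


Mean = 27.4000
Variance = 323.8400
SD = sqrt(323.8400) = 17.9956

SD = 17.9956


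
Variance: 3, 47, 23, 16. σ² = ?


Mean = 22.2500
Squared deviations: 370.5625, 612.5625, 0.5625, 39.0625
Sum = 1022.7500
Variance = 1022.7500/4 = 255.6875

Variance = 255.6875


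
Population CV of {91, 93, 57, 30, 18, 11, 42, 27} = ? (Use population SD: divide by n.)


Mean = 46.1250
SD = 29.5738
CV = (29.5738/46.1250)*100 = 64.1166%

CV = 64.1166%


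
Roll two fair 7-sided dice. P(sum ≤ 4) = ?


Total outcomes = 7×7 = 49
Favorable (sum ≤ 4): 6
P = 6/49 = 0.1224

P = 0.1224


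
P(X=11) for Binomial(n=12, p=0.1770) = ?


C(12,11) = 12
p^11 = 5.342025e-09
(1-p)^1 = 0.823000
P = 12 * 5.342025e-09 * 0.823000 = 5.2758e-08

P(X=11) = 5.2758e-08


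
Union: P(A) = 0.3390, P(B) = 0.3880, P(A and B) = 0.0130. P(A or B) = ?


P(A∪B) = 0.3390 + 0.3880 - 0.0130
= 0.7270 - 0.0130
= 0.7140

P(A∪B) = 0.7140


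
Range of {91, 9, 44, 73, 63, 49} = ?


Max = 91, Min = 9
Range = 91 - 9 = 82

Range = 82


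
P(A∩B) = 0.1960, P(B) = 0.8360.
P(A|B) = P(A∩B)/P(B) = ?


P(A|B) = 0.1960/0.8360 = 0.2344

P(A|B) = 0.2344


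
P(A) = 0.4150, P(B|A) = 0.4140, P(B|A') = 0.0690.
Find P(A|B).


P(B) = P(B|A)*P(A) + P(B|A')*P(A')
= 0.4140*0.4150 + 0.0690*0.5850
= 0.171810 + 0.040365 = 0.212175
P(A|B) = 0.171810/0.212175 = 0.8098

P(A|B) = 0.8098


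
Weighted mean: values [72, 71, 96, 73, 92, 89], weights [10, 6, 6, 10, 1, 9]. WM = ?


Numerator = 72*10 + 71*6 + 96*6 + 73*10 + 92*1 + 89*9 = 3345
Denominator = 10 + 6 + 6 + 10 + 1 + 9 = 42
WM = 3345/42 = 79.6429

WM = 79.6429


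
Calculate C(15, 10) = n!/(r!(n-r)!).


C(15,10) = 15!/(10! × 5!)
= 1307674368000/(3628800 × 120)
= 3003

C(15,10) = 3003


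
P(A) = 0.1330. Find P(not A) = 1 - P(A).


P(not A) = 1 - 0.1330 = 0.8670

P(not A) = 0.8670


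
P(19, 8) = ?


P(19,8) = 19!/11!
= 121645100408832000/39916800
= 3047466240

P(19,8) = 3047466240


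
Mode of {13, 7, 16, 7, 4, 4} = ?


Frequencies: 4:2, 7:2, 13:1, 16:1
Max frequency = 2
Mode = 4, 7

Mode = 4, 7


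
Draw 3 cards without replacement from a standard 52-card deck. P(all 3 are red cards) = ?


P(all red cards) = (26/52) × (25/51) × (24/50)
= 0.1176

P = 0.1176


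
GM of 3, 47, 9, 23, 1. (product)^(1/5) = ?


Product = 3 × 47 × 9 × 23 × 1 = 29187
GM = 29187^(1/5) = 7.8170

GM = 7.8170


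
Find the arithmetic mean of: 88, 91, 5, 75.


Sum = 88 + 91 + 5 + 75 = 259
n = 4
Mean = 259/4 = 64.7500

Mean = 64.7500


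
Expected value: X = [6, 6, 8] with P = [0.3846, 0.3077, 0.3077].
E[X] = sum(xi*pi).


E[X] = 6*0.3846 + 6*0.3077 + 8*0.3077
= 2.3076 + 1.8462 + 2.4616
= 6.6154

E[X] = 6.6154


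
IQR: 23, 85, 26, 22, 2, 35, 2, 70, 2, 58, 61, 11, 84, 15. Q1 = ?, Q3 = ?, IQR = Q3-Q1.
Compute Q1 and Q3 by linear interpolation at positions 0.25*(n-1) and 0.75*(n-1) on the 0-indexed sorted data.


Sorted: 2, 2, 2, 11, 15, 22, 23, 26, 35, 58, 61, 70, 84, 85
Q1 (25th %ile) = 12.0000
Q3 (75th %ile) = 60.2500
IQR = 60.2500 - 12.0000 = 48.2500

IQR = 48.2500


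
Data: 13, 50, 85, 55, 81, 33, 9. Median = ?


Sorted: 9, 13, 33, 50, 55, 81, 85
n = 7 (odd)
Middle value = 50

Median = 50


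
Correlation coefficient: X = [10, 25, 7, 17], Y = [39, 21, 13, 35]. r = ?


Mean X = 14.7500, Mean Y = 27.0000
SD X = 6.941722, SD Y = 10.488088
Cov = 2.000000
r = 2.000000/(6.941722*10.488088) = 0.0275

r = 0.0275


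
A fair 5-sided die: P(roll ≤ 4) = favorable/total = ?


Favorable outcomes (roll ≤ 4): 4
Total outcomes = 5
P = 4/5 = 0.8000

P = 0.8000


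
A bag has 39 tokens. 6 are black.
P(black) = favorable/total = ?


P = 6/39 = 0.1538

P = 0.1538


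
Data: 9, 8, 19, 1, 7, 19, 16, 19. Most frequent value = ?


Frequencies: 1:1, 7:1, 8:1, 9:1, 16:1, 19:3
Max frequency = 3
Mode = 19

Mode = 19


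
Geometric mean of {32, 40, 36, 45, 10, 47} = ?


Product = 32 × 40 × 36 × 45 × 10 × 47 = 974592000
GM = 974592000^(1/6) = 31.4874

GM = 31.4874


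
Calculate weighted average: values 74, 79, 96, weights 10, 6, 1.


Numerator = 74*10 + 79*6 + 96*1 = 1310
Denominator = 10 + 6 + 1 = 17
WM = 1310/17 = 77.0588

WM = 77.0588
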